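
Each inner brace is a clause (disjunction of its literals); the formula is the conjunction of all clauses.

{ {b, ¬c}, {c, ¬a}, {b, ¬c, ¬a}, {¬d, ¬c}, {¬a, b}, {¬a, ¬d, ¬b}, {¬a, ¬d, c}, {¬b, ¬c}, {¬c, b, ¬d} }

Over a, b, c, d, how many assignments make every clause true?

4

There are 2^4 = 16 truth assignments over (a, b, c, d).
Split on a. With a = True, the clauses containing a are satisfied and ¬a drops from the rest; 0 of the 2^3 = 8 assignments to the other variables satisfy what remains.
With a = False, by the same count on the reduced clause set, 4 assignments work.
Total: 0 + 4 = 4.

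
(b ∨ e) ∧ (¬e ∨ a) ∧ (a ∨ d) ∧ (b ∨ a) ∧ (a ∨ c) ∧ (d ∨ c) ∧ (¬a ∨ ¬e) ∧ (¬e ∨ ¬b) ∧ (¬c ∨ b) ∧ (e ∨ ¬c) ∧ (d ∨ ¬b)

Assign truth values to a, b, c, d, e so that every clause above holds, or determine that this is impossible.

a: True,  b: True,  c: False,  d: True,  e: False

Case b = True:
The clause (¬e) is unit, so e = False.
The clause (¬c) is unit, so c = False.
The clause (a) is unit, so a = True.
The clause (d) is unit, so d = True.
This assignment satisfies each clause.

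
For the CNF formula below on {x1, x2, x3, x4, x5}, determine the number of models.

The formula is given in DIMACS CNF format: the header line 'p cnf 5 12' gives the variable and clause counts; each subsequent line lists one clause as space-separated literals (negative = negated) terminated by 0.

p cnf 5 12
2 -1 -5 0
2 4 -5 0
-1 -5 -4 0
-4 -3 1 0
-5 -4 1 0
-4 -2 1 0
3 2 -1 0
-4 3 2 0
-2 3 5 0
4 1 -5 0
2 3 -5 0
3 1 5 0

There are 2^5 = 32 truth assignments over (x1, x2, x3, x4, x5).
Split on x5. With x5 = True, the clauses containing x5 are satisfied and ¬x5 drops from the rest; 2 of the 2^4 = 16 assignments to the other variables satisfy what remains.
With x5 = False, by the same count on the reduced clause set, 6 assignments work.
(One model: x1=F, x2=F, x3=T, x4=F, x5=F.)
Total: 2 + 6 = 8.

8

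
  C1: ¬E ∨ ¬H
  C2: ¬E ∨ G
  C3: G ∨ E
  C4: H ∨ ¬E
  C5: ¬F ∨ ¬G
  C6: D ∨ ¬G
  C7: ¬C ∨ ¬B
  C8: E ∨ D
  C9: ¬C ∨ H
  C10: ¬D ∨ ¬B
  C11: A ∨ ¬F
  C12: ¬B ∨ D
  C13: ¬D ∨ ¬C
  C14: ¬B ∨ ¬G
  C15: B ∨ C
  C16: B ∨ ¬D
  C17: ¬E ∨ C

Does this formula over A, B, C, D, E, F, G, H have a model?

Branch on E: set E = False.
From the singleton clause (G), G = True.
From the singleton clause (¬F), F = False.
From the singleton clause (D), D = True.
From the singleton clause (¬B), B = False.
Now (B) is unsatisfied and unit — conflict.
Undo E and try E = True.
From the singleton clause (¬H), H = False.
Now (H) is unsatisfied and unit — conflict.
Neither E = True nor E = False works.
No assignment satisfies every clause.

No, unsatisfiable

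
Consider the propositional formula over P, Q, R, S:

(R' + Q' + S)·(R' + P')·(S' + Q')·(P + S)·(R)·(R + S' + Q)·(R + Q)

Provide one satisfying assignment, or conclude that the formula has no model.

P=0; Q=0; R=1; S=1

From the singleton clause (R), R = 1.
From the singleton clause (P'), P = 0.
From the singleton clause (S), S = 1.
From the singleton clause (Q'), Q = 0.
This assignment satisfies each clause.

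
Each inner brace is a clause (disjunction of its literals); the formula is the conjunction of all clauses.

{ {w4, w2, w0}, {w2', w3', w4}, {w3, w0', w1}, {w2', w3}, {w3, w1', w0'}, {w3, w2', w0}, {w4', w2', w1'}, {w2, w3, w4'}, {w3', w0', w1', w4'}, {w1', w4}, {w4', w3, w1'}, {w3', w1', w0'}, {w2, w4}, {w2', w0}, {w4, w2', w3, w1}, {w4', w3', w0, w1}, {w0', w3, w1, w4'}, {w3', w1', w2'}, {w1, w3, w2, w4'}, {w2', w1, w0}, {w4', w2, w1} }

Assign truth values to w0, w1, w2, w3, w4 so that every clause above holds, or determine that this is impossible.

w0 ↦ 1; w1 ↦ 0; w2 ↦ 1; w3 ↦ 1; w4 ↦ 1

Case w2 = 1:
From the singleton clause (w3), w3 = 1.
From the singleton clause (w4), w4 = 1.
From the singleton clause (w1'), w1 = 0.
From the singleton clause (w0), w0 = 1.
Every clause now holds.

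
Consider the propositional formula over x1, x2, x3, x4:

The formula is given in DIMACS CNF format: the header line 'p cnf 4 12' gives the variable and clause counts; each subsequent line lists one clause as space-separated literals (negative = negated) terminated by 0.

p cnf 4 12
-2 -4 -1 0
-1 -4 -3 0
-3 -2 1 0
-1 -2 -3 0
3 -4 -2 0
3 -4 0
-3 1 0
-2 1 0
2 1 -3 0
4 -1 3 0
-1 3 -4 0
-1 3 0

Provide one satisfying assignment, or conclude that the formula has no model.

x1: True,  x2: False,  x3: True,  x4: False

Suppose x3 = True.
From the singleton clause (x1), x1 = True.
From the singleton clause (¬x4), x4 = False.
From the singleton clause (¬x2), x2 = False.
This assignment satisfies each clause.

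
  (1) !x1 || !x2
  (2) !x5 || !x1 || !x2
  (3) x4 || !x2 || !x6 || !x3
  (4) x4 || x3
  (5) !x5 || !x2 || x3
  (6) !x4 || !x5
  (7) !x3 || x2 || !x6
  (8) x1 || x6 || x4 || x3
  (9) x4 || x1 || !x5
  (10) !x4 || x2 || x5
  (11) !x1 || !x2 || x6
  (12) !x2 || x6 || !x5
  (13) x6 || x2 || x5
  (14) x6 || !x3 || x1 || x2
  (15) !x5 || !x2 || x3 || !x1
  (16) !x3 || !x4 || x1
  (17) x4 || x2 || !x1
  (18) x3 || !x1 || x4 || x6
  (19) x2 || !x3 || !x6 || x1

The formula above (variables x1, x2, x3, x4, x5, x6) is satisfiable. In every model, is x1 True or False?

False

Suppose x1 = true.
(!x2) alone gives x2 = false.
(x4) alone gives x4 = true.
(!x5) alone gives x5 = false.
Now (x5) is unsatisfied and unit — conflict.
So every satisfying assignment has x1 = False.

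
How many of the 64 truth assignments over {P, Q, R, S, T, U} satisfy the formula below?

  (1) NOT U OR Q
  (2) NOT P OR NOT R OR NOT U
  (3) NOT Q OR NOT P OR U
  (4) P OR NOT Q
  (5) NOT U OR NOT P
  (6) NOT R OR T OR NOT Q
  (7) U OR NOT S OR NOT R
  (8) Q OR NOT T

6

There are 2^6 = 64 truth assignments over (P, Q, R, S, T, U).
Split on R. With R = true, the clauses containing R are satisfied and NOT R drops from the rest; 2 of the 2^5 = 32 assignments to the other variables satisfy what remains.
With R = false, by the same count on the reduced clause set, 4 assignments work.
(One model: P=F, Q=F, R=F, S=F, T=F, U=F.)
Total: 2 + 4 = 6.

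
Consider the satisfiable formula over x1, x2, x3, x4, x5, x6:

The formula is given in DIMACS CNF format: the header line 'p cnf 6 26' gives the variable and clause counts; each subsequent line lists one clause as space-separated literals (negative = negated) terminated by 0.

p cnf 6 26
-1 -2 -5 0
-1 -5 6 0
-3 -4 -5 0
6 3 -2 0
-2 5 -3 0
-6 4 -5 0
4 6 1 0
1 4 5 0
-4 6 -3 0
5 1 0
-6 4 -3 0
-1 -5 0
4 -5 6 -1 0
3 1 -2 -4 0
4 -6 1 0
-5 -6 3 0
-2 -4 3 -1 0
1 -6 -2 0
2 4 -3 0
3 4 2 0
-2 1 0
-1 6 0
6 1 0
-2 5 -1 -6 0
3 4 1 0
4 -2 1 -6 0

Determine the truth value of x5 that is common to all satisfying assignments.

False

Suppose x5 = True.
The clause (¬x1) is unit, so x1 = False.
The clause (¬x2) is unit, so x2 = False.
The clause (x6) is unit, so x6 = True.
The clause (x4) is unit, so x4 = True.
The clause (¬x3) is unit, so x3 = False.
Now (x3) is unsatisfied and unit — conflict.
So every satisfying assignment has x5 = False.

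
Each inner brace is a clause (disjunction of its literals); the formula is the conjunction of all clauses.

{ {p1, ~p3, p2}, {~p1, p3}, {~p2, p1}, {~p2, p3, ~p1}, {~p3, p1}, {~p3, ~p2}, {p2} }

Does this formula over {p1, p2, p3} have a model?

(p2) alone gives p2 = 1.
(p1) alone gives p1 = 1.
(p3) alone gives p3 = 1.
Now (~p3) is unsatisfied and unit — conflict.
No assignment satisfies every clause.

Unsatisfiable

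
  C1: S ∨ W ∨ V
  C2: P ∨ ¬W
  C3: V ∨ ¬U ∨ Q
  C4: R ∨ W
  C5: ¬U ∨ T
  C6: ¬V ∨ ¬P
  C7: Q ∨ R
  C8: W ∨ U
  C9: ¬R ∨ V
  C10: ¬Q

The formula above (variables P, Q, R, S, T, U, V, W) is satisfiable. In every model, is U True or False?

Suppose U = False.
(W) alone gives W = True.
(P) alone gives P = True.
(¬V) alone gives V = False.
(¬R) alone gives R = False.
(Q) alone gives Q = True.
Now (¬Q) is unsatisfied and unit — conflict.
So every satisfying assignment has U = True.

True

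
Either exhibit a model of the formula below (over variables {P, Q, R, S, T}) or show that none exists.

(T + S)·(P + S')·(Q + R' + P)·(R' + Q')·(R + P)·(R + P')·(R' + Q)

Branch on T: set T = 1.
Branch on P: set P = 1.
Unit clause (R) forces R = 1.
Unit clause (Q') forces Q = 0.
But (Q) is also a unit clause — contradiction.
Undo P and try P = 0.
Unit clause (S') forces S = 0.
Unit clause (R) forces R = 1.
Unit clause (Q) forces Q = 1.
But (Q') is also a unit clause — contradiction.
Both values of P lead to a conflict.
Undo T and try T = 0.
Unit clause (S) forces S = 1.
Unit clause (P) forces P = 1.
Unit clause (R) forces R = 1.
Unit clause (Q') forces Q = 0.
But (Q) is also a unit clause — contradiction.
Both values of T lead to a conflict.

UNSATISFIABLE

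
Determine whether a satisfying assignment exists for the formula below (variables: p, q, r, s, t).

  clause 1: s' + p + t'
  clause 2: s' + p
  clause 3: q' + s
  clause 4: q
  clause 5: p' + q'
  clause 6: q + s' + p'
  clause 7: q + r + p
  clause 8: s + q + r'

From the singleton clause (q), q = 1.
From the singleton clause (s), s = 1.
From the singleton clause (p), p = 1.
But (p') is also a unit clause — contradiction.
No assignment satisfies every clause.

No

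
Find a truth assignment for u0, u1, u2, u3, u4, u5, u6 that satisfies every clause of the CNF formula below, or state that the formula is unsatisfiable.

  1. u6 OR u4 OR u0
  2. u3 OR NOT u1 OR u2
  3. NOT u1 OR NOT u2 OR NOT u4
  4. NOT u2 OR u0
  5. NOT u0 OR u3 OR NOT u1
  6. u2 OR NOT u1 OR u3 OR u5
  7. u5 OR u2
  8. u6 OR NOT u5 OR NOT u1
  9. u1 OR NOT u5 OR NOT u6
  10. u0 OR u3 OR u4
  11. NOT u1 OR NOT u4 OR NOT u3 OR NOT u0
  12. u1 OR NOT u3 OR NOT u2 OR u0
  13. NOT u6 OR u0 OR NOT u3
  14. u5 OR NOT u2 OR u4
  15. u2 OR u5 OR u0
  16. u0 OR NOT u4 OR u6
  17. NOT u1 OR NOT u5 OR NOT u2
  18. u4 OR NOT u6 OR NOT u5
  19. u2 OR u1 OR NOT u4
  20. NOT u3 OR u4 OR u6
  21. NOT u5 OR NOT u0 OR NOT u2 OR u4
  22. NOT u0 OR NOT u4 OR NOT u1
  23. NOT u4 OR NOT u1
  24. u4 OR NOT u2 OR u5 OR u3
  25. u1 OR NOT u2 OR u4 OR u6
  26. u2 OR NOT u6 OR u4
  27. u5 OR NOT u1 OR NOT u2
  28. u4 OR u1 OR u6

Case u2 = true:
Unit clause (u0) forces u0 = true.
Case u1 = false:
Case u5 = true:
Unit clause (NOT u6) forces u6 = false.
Unit clause (u4) forces u4 = true.
All clauses hold; u3 can take either value.

u0: true; u1: false; u2: true; u3: false; u4: true; u5: true; u6: false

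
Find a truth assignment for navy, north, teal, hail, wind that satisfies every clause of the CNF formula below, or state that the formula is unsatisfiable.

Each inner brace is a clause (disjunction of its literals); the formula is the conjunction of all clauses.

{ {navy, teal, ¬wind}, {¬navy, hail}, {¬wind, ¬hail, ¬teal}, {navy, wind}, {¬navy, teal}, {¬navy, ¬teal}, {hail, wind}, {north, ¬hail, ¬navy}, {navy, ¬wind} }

Suppose navy = False.
The clause (wind) is unit, so wind = True.
That conflicts with the unit clause (¬wind).
So navy must be the other value — set navy = True.
The clause (hail) is unit, so hail = True.
The clause (teal) is unit, so teal = True.
That conflicts with the unit clause (¬teal).
Either choice for navy ends in contradiction.

UNSATISFIABLE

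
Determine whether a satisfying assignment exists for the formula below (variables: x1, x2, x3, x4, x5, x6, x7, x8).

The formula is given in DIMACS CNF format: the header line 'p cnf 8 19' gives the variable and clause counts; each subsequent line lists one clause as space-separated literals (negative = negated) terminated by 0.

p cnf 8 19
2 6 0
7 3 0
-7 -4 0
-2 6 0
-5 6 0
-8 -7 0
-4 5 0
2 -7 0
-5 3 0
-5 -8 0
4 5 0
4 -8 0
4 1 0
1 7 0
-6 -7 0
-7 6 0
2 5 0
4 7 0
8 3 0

Branch on x2: set x2 = True.
Unit clause (x6) forces x6 = True.
Unit clause (¬x7) forces x7 = False.
Unit clause (x3) forces x3 = True.
Unit clause (x1) forces x1 = True.
Unit clause (x4) forces x4 = True.
Unit clause (x5) forces x5 = True.
Unit clause (¬x8) forces x8 = False.
Every clause now holds.
A satisfying assignment: x1 ↦ True,  x2 ↦ True,  x3 ↦ True,  x4 ↦ True,  x5 ↦ True,  x6 ↦ True,  x7 ↦ False,  x8 ↦ False.

Satisfiable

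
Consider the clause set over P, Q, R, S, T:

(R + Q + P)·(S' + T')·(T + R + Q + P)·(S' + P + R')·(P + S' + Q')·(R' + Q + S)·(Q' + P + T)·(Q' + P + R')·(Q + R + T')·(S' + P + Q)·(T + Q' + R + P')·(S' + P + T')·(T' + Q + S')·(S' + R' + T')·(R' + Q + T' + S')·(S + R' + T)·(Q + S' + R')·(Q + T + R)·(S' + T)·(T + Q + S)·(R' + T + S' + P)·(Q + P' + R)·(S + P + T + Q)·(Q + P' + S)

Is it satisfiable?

Satisfiable

Branch on S: set S = 0.
Branch on R: set R = 1.
The clause (Q) is unit, so Q = 1.
The clause (P) is unit, so P = 1.
The clause (T) is unit, so T = 1.
All clauses are satisfied.
A satisfying assignment: P: 1; Q: 1; R: 1; S: 0; T: 1.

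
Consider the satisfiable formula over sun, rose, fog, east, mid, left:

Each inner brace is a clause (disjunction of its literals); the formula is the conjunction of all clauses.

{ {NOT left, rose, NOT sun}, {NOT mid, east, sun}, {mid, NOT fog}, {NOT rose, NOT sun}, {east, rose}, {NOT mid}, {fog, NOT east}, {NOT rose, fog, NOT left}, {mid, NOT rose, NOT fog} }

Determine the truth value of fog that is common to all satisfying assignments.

False

Suppose fog = true.
The clause (mid) is unit, so mid = true.
But (NOT mid) is also a unit clause — contradiction.
So every satisfying assignment has fog = False.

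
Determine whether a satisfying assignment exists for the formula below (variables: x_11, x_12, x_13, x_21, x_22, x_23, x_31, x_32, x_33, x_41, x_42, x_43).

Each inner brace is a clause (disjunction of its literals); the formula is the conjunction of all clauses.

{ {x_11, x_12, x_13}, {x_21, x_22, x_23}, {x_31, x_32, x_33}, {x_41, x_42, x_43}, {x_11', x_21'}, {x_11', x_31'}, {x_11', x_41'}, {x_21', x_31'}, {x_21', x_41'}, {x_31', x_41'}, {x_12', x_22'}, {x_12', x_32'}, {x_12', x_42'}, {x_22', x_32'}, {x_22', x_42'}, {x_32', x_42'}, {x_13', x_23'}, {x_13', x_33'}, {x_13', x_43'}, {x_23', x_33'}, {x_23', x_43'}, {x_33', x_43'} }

No

Suppose x_11 = 0.
Suppose x_12 = 1.
From the singleton clause (x_22'), x_22 = 0.
From the singleton clause (x_32'), x_32 = 0.
From the singleton clause (x_42'), x_42 = 0.
Suppose x_21 = 1.
From the singleton clause (x_31'), x_31 = 0.
From the singleton clause (x_33), x_33 = 1.
From the singleton clause (x_41'), x_41 = 0.
From the singleton clause (x_43), x_43 = 1.
That conflicts with the unit clause (x_43').
Backtrack on x_21: now try x_21 = 0.
From the singleton clause (x_23), x_23 = 1.
From the singleton clause (x_13'), x_13 = 0.
From the singleton clause (x_33'), x_33 = 0.
From the singleton clause (x_31), x_31 = 1.
From the singleton clause (x_41'), x_41 = 0.
From the singleton clause (x_43), x_43 = 1.
That conflicts with the unit clause (x_43').
Neither x_21 = 1 nor x_21 = 0 works.
Backtrack on x_12: now try x_12 = 0.
From the singleton clause (x_13), x_13 = 1.
From the singleton clause (x_23'), x_23 = 0.
From the singleton clause (x_33'), x_33 = 0.
From the singleton clause (x_43'), x_43 = 0.
Suppose x_21 = 1.
From the singleton clause (x_31'), x_31 = 0.
From the singleton clause (x_32), x_32 = 1.
From the singleton clause (x_41'), x_41 = 0.
From the singleton clause (x_42), x_42 = 1.
That conflicts with the unit clause (x_42').
Backtrack on x_21: now try x_21 = 0.
From the singleton clause (x_22), x_22 = 1.
From the singleton clause (x_32'), x_32 = 0.
From the singleton clause (x_31), x_31 = 1.
From the singleton clause (x_41'), x_41 = 0.
From the singleton clause (x_42), x_42 = 1.
That conflicts with the unit clause (x_42').
Neither x_21 = 1 nor x_21 = 0 works.
Neither x_12 = 1 nor x_12 = 0 works.
Backtrack on x_11: now try x_11 = 1.
From the singleton clause (x_21'), x_21 = 0.
From the singleton clause (x_31'), x_31 = 0.
From the singleton clause (x_41'), x_41 = 0.
Suppose x_22 = 1.
From the singleton clause (x_12'), x_12 = 0.
From the singleton clause (x_32'), x_32 = 0.
From the singleton clause (x_33), x_33 = 1.
From the singleton clause (x_42'), x_42 = 0.
From the singleton clause (x_43), x_43 = 1.
That conflicts with the unit clause (x_43').
Backtrack on x_22: now try x_22 = 0.
From the singleton clause (x_23), x_23 = 1.
From the singleton clause (x_13'), x_13 = 0.
From the singleton clause (x_33'), x_33 = 0.
From the singleton clause (x_32), x_32 = 1.
From the singleton clause (x_12'), x_12 = 0.
From the singleton clause (x_42'), x_42 = 0.
From the singleton clause (x_43), x_43 = 1.
That conflicts with the unit clause (x_43').
Neither x_22 = 1 nor x_22 = 0 works.
Neither x_11 = 1 nor x_11 = 0 works.
No assignment satisfies every clause.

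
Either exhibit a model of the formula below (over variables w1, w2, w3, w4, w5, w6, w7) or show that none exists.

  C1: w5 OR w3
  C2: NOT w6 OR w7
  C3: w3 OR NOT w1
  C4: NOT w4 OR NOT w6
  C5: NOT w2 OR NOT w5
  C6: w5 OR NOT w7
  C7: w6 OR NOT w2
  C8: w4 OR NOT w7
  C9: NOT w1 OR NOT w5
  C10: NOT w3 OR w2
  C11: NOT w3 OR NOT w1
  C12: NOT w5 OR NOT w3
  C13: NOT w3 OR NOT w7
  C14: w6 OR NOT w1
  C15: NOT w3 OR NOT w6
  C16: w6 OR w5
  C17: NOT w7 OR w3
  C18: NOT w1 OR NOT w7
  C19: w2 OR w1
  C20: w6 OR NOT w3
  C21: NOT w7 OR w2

Branch on w5: set w5 = true.
(NOT w2) alone gives w2 = false.
(NOT w1) alone gives w1 = false.
Now (w1) is unsatisfied and unit — conflict.
Undo w5 and try w5 = false.
(w3) alone gives w3 = true.
(NOT w7) alone gives w7 = false.
(NOT w6) alone gives w6 = false.
Now (w6) is unsatisfied and unit — conflict.
Either choice for w5 ends in contradiction.

UNSATISFIABLE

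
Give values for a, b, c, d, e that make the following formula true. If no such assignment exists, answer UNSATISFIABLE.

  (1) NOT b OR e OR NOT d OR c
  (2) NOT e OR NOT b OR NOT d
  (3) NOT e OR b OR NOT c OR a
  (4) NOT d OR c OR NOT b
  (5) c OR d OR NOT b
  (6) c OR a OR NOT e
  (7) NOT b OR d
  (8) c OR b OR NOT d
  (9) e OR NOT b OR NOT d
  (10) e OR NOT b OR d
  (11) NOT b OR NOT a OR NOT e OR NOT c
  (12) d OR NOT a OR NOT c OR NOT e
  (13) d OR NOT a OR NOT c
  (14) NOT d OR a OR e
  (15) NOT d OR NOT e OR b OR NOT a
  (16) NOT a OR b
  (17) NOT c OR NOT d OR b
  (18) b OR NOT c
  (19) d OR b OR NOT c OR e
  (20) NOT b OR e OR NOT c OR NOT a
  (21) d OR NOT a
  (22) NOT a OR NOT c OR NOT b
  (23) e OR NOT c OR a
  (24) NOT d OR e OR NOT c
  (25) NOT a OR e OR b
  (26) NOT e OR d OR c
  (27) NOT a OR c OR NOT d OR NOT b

Suppose b = false.
Unit clause (NOT a) forces a = false.
Unit clause (NOT c) forces c = false.
Unit clause (NOT e) forces e = false.
Unit clause (NOT d) forces d = false.
This assignment satisfies each clause.

a ↦ false; b ↦ false; c ↦ false; d ↦ false; e ↦ false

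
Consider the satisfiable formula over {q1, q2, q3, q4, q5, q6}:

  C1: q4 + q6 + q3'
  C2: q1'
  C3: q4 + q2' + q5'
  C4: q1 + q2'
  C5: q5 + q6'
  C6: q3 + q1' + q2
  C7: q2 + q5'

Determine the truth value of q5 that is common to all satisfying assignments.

False

Suppose q5 = 1.
Unit clause (q1') forces q1 = 0.
Unit clause (q2') forces q2 = 0.
Now (q2) is unsatisfied and unit — conflict.
So every satisfying assignment has q5 = False.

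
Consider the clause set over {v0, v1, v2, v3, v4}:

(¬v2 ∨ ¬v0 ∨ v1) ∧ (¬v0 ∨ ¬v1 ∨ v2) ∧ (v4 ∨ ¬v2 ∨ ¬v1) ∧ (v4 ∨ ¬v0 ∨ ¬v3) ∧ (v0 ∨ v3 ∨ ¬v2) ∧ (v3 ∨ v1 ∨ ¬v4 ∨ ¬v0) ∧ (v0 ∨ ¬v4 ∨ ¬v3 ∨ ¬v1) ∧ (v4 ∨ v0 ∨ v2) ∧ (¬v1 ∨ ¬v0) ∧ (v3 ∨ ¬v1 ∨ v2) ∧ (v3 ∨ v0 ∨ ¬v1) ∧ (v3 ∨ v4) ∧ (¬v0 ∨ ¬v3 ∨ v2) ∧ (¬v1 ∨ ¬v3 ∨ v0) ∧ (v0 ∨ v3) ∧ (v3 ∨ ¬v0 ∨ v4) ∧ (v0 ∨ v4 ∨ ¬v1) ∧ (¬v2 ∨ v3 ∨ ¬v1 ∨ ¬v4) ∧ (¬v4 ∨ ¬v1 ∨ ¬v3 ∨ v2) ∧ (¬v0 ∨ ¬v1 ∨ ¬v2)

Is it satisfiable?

Case v1 = False:
Case v2 = True:
From the singleton clause (¬v0), v0 = False.
From the singleton clause (v3), v3 = True.
No clause remains; v4 is free.
A satisfying assignment: v0 ↦ False, v1 ↦ False, v2 ↦ True, v3 ↦ True, v4 ↦ False.

Yes, satisfiable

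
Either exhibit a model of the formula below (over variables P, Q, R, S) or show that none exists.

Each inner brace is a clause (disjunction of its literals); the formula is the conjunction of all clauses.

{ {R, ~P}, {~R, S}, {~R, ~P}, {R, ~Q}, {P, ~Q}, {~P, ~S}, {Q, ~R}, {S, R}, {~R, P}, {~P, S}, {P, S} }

P: 0,  Q: 0,  R: 0,  S: 1

Suppose R = 0.
Unit clause (~P) forces P = 0.
Unit clause (~Q) forces Q = 0.
Unit clause (S) forces S = 1.
All clauses are satisfied.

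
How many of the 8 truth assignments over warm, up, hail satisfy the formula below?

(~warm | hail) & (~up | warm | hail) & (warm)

2

There are 2^3 = 8 truth assignments over (warm, up, hail).
Check each against the 3 clauses (columns in the order warm, up, hail):
  F F F  ✗ fails (warm)
  F F T  ✗ fails (warm)
  F T F  ✗ fails (~up | warm | hail)
  F T T  ✗ fails (warm)
  T F F  ✗ fails (~warm | hail)
  T F T  ✓ satisfies all
  T T F  ✗ fails (~warm | hail)
  T T T  ✓ satisfies all
2 of the 8 rows are models.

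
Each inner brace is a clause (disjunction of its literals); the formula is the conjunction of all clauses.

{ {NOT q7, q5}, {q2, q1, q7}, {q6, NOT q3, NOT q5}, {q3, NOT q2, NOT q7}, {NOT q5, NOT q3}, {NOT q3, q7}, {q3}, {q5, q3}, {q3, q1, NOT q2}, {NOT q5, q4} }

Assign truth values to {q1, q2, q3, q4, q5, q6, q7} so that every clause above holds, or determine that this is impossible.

UNSATISFIABLE

Unit clause (q3) forces q3 = true.
Unit clause (NOT q5) forces q5 = false.
Unit clause (NOT q7) forces q7 = false.
But (q7) is also a unit clause — contradiction.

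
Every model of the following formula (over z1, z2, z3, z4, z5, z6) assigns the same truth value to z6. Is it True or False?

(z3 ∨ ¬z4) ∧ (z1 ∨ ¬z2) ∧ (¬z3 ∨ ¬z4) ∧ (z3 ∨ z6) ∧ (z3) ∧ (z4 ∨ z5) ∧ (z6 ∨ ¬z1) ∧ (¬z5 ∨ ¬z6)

Suppose z6 = True.
(z3) alone gives z3 = True.
(¬z4) alone gives z4 = False.
(z5) alone gives z5 = True.
Now (¬z5) is unsatisfied and unit — conflict.
So every satisfying assignment has z6 = False.

False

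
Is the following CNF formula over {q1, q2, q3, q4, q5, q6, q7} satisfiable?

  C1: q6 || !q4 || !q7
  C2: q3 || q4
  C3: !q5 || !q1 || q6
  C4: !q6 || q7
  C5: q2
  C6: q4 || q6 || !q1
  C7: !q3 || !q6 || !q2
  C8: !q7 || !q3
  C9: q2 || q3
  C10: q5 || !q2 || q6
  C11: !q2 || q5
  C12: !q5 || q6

The clause (q2) is unit, so q2 = true.
The clause (q5) is unit, so q5 = true.
The clause (q6) is unit, so q6 = true.
The clause (q7) is unit, so q7 = true.
The clause (!q3) is unit, so q3 = false.
The clause (q4) is unit, so q4 = true.
Every clause is now satisfied; q1 is unconstrained.
A satisfying assignment: q1 ↦ true,  q2 ↦ true,  q3 ↦ false,  q4 ↦ true,  q5 ↦ true,  q6 ↦ true,  q7 ↦ true.

Yes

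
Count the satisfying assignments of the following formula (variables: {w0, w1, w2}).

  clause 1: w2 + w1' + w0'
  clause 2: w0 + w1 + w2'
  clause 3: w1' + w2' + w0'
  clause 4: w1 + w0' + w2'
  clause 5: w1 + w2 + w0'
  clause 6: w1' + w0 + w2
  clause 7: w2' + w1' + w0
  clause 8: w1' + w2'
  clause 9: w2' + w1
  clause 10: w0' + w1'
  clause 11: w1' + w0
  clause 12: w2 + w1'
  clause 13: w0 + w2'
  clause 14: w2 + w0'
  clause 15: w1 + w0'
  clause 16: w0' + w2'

There are 2^3 = 8 truth assignments over (w0, w1, w2).
Check each against the 16 clauses (columns in the order w0, w1, w2):
  F F F  ✓ satisfies all
  F F T  ✗ fails (w0 + w1 + w2')
  F T F  ✗ fails (w1' + w0 + w2)
  F T T  ✗ fails (w2' + w1' + w0)
  T F F  ✗ fails (w1 + w2 + w0')
  T F T  ✗ fails (w1 + w0' + w2')
  T T F  ✗ fails (w2 + w1' + w0')
  T T T  ✗ fails (w1' + w2' + w0')
1 of the 8 rows is a model.

1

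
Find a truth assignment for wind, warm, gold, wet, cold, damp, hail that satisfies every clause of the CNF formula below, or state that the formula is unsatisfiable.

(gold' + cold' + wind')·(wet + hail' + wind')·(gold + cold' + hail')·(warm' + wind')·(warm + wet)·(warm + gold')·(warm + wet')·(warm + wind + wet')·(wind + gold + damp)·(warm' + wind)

Suppose warm = 0.
From the singleton clause (wet), wet = 1.
But (wet') is also a unit clause — contradiction.
So warm must be the other value — set warm = 1.
From the singleton clause (wind'), wind = 0.
But (wind) is also a unit clause — contradiction.
Either choice for warm ends in contradiction.

UNSATISFIABLE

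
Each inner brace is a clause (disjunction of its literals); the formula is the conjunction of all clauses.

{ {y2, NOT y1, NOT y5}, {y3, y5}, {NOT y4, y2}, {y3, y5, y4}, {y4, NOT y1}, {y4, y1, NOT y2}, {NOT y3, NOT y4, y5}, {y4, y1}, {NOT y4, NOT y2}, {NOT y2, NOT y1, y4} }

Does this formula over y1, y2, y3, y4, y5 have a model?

Suppose y3 = true.
Suppose y4 = false.
Unit clause (NOT y1) forces y1 = false.
That conflicts with the unit clause (y1).
That branch fails; take y4 = true instead.
Unit clause (y2) forces y2 = true.
That conflicts with the unit clause (NOT y2).
Both values of y4 lead to a conflict.
That branch fails; take y3 = false instead.
Unit clause (y5) forces y5 = true.
Suppose y2 = true.
Unit clause (NOT y4) forces y4 = false.
Unit clause (NOT y1) forces y1 = false.
That conflicts with the unit clause (y1).
That branch fails; take y2 = false instead.
Unit clause (NOT y1) forces y1 = false.
Unit clause (NOT y4) forces y4 = false.
That conflicts with the unit clause (y4).
Both values of y2 lead to a conflict.
Both values of y3 lead to a conflict.
No assignment satisfies every clause.

Unsatisfiable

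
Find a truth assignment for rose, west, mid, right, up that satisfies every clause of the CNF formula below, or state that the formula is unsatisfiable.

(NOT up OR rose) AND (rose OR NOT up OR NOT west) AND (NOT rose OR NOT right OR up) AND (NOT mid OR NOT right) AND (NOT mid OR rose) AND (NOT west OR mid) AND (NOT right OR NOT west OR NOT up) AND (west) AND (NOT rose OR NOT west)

(west) alone gives west = true.
(mid) alone gives mid = true.
(NOT right) alone gives right = false.
(rose) alone gives rose = true.
That conflicts with the unit clause (NOT rose).

UNSATISFIABLE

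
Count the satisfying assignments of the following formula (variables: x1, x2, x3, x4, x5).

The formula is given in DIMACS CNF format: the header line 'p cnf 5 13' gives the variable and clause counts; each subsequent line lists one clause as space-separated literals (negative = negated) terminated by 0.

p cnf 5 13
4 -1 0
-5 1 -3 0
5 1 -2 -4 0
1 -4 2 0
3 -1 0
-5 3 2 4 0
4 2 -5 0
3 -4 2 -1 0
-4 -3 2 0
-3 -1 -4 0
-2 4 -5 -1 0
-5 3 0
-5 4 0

There are 2^5 = 32 truth assignments over (x1, x2, x3, x4, x5).
Split on x5. With x5 = True, the clauses containing x5 are satisfied and ¬x5 drops from the rest; 0 of the 2^4 = 16 assignments to the other variables satisfy what remains.
With x5 = False, by the same count on the reduced clause set, 4 assignments work.
(One model: x1=F, x2=F, x3=F, x4=F, x5=F.)
Total: 0 + 4 = 4.

4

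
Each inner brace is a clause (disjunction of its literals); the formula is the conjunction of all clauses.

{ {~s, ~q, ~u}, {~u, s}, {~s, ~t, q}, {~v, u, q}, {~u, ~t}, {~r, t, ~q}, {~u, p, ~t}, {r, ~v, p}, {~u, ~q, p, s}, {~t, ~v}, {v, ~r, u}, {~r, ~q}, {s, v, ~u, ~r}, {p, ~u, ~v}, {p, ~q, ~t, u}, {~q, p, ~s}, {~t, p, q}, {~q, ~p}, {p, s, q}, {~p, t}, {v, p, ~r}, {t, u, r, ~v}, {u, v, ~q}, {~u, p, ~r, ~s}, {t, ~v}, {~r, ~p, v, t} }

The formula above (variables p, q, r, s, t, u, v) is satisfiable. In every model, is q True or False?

False

Suppose q = 1.
From the singleton clause (~r), r = 0.
From the singleton clause (~p), p = 0.
From the singleton clause (~v), v = 0.
From the singleton clause (~s), s = 0.
From the singleton clause (~u), u = 0.
That conflicts with the unit clause (u).
So every satisfying assignment has q = False.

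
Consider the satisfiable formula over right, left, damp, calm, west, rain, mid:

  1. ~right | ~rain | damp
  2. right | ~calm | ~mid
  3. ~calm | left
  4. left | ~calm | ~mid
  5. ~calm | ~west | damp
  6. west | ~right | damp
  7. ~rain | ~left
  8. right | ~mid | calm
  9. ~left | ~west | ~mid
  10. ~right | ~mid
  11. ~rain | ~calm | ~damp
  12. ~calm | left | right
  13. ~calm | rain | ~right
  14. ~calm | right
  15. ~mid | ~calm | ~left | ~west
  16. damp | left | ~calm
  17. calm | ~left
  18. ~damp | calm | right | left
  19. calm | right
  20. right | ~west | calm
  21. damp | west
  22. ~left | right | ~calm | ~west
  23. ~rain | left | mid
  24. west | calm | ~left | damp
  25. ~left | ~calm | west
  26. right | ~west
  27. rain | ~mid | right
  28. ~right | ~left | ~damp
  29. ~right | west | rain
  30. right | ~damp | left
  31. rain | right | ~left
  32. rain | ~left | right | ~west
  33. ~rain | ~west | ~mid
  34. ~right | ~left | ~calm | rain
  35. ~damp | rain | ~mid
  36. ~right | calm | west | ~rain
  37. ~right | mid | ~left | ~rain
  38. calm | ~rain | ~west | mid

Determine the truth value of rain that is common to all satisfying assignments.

Suppose rain = 1.
(~left) alone gives left = 0.
(~calm) alone gives calm = 0.
(right) alone gives right = 1.
(damp) alone gives damp = 1.
(~mid) alone gives mid = 0.
That conflicts with the unit clause (mid).
So every satisfying assignment has rain = False.

False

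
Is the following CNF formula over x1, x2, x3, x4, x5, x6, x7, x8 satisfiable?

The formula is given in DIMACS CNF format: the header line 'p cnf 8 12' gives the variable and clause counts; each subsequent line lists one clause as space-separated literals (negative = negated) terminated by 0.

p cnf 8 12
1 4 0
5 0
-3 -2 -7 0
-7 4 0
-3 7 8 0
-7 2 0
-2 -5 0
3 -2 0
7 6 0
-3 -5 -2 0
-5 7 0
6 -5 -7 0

No

(x5) alone gives x5 = True.
(¬x2) alone gives x2 = False.
(¬x7) alone gives x7 = False.
That conflicts with the unit clause (x7).
No assignment satisfies every clause.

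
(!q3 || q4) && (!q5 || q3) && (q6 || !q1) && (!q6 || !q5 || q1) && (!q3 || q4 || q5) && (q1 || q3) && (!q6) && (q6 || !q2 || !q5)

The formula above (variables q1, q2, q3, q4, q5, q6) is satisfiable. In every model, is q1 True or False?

Suppose q1 = true.
From the singleton clause (q6), q6 = true.
Now (!q6) is unsatisfied and unit — conflict.
So every satisfying assignment has q1 = False.

False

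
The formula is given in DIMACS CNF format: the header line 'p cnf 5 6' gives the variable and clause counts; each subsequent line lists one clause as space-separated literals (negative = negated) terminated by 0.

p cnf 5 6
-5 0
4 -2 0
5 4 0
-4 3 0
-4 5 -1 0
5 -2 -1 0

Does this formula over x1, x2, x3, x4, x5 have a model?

Yes

Unit clause (¬x5) forces x5 = False.
Unit clause (x4) forces x4 = True.
Unit clause (x3) forces x3 = True.
Unit clause (¬x1) forces x1 = False.
No clause remains; x2 is free.
A satisfying assignment: x1=False; x2=True; x3=True; x4=True; x5=False.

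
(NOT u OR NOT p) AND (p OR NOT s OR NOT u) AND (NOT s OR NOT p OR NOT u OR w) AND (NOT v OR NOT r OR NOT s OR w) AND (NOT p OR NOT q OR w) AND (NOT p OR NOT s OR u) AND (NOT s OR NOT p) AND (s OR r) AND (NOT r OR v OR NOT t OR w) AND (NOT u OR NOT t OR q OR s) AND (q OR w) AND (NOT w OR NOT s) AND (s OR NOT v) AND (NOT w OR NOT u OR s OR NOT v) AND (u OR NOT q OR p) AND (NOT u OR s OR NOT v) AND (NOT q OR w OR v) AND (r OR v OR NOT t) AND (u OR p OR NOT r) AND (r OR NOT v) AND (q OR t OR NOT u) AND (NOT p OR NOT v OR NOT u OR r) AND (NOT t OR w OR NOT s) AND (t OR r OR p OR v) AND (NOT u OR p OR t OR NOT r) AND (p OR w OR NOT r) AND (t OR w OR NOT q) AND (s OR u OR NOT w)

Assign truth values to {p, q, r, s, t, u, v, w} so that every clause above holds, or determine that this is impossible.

Suppose u = true.
Unit clause (NOT p) forces p = false.
Unit clause (NOT s) forces s = false.
Unit clause (r) forces r = true.
Unit clause (NOT v) forces v = false.
Unit clause (t) forces t = true.
Unit clause (w) forces w = true.
Unit clause (q) forces q = true.
This assignment satisfies each clause.

p=false,  q=true,  r=true,  s=false,  t=true,  u=true,  v=false,  w=true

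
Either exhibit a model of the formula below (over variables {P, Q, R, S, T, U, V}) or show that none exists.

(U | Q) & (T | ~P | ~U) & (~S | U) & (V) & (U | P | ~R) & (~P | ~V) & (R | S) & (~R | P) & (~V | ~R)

P ↦ 0, Q ↦ 0, R ↦ 0, S ↦ 1, T ↦ 0, U ↦ 1, V ↦ 1

The clause (V) is unit, so V = 1.
The clause (~P) is unit, so P = 0.
The clause (~R) is unit, so R = 0.
The clause (S) is unit, so S = 1.
The clause (U) is unit, so U = 1.
All clauses hold; Q, T can take either value.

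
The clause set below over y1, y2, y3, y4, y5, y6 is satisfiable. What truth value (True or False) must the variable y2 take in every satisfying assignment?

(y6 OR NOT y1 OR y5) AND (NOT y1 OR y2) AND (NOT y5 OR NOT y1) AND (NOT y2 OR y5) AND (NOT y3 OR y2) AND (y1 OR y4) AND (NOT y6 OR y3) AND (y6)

True

Suppose y2 = false.
From the singleton clause (NOT y1), y1 = false.
From the singleton clause (NOT y3), y3 = false.
From the singleton clause (y4), y4 = true.
From the singleton clause (NOT y6), y6 = false.
But (y6) is also a unit clause — contradiction.
So every satisfying assignment has y2 = True.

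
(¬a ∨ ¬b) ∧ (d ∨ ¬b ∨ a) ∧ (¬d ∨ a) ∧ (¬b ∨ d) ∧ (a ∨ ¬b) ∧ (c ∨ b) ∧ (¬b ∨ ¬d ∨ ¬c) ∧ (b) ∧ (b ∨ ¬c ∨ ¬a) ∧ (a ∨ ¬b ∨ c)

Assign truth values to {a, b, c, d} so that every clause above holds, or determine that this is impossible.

(b) alone gives b = True.
(¬a) alone gives a = False.
Now (a) is unsatisfied and unit — conflict.

UNSATISFIABLE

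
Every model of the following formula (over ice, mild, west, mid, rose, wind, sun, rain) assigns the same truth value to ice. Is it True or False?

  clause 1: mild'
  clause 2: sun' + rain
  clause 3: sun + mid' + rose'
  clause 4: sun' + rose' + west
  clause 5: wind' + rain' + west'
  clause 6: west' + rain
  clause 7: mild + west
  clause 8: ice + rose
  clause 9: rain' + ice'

Suppose ice = 1.
(mild') alone gives mild = 0.
(west) alone gives west = 1.
(rain) alone gives rain = 1.
Now (rain') is unsatisfied and unit — conflict.
So every satisfying assignment has ice = False.

False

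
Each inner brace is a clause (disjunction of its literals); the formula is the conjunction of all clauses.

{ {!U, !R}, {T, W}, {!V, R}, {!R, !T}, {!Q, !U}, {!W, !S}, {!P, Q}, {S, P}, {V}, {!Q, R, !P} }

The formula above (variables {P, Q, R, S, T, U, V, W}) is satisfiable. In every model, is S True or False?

Suppose S = true.
Unit clause (!W) forces W = false.
Unit clause (T) forces T = true.
Unit clause (!R) forces R = false.
Unit clause (!V) forces V = false.
That conflicts with the unit clause (V).
So every satisfying assignment has S = False.

False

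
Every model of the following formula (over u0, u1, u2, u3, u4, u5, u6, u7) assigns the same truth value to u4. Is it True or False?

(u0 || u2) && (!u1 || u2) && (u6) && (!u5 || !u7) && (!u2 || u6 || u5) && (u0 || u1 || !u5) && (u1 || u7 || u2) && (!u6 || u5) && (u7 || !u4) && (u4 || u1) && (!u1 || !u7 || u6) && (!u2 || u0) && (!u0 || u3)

False

Suppose u4 = true.
Unit clause (u6) forces u6 = true.
Unit clause (u5) forces u5 = true.
Unit clause (!u7) forces u7 = false.
But (u7) is also a unit clause — contradiction.
So every satisfying assignment has u4 = False.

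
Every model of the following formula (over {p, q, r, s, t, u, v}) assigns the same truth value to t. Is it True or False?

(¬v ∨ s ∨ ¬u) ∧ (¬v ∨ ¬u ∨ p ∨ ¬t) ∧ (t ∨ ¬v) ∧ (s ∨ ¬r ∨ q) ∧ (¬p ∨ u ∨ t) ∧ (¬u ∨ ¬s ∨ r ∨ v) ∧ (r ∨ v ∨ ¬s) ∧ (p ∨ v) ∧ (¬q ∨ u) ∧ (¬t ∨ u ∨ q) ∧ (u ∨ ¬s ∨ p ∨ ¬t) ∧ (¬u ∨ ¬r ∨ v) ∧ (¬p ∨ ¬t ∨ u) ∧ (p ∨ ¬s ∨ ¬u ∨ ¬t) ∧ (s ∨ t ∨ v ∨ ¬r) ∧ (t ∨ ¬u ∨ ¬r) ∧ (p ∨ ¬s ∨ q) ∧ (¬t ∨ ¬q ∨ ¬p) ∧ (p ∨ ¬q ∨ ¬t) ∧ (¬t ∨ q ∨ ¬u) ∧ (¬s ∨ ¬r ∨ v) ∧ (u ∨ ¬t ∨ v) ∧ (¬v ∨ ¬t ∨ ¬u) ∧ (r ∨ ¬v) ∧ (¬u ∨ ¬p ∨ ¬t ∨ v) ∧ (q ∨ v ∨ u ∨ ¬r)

False

Suppose t = True.
Branch on p: set p = True.
From the singleton clause (u), u = True.
From the singleton clause (¬q), q = False.
That conflicts with the unit clause (q).
Undo p and try p = False.
From the singleton clause (v), v = True.
From the singleton clause (¬u), u = False.
From the singleton clause (¬q), q = False.
That conflicts with the unit clause (q).
Either choice for p ends in contradiction.
So every satisfying assignment has t = False.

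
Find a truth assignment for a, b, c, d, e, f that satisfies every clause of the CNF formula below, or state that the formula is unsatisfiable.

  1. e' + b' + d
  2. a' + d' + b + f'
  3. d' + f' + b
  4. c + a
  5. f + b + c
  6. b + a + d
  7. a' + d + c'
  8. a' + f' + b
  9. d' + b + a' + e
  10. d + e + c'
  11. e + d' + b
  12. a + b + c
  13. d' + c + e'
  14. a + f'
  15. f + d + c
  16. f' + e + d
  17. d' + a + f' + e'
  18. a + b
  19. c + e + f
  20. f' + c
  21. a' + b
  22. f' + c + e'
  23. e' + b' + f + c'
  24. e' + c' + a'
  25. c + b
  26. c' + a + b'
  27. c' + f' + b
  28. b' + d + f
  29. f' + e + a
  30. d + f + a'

a: 1,  b: 1,  c: 1,  d: 1,  e: 0,  f: 0

Try c = 1.
Try a = 1.
(d) alone gives d = 1.
(b) alone gives b = 1.
(e') alone gives e = 0.
No clause remains; f is free.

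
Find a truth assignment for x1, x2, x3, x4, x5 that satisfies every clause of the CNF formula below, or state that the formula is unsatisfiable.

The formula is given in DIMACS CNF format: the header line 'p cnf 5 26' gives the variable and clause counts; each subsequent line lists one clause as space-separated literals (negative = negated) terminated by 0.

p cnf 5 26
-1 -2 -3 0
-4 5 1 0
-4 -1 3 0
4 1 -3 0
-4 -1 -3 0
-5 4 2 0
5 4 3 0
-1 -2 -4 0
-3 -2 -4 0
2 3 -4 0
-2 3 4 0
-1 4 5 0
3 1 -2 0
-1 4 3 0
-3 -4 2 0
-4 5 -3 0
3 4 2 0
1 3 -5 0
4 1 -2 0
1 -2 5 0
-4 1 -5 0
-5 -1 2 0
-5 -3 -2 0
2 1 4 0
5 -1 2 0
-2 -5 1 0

UNSATISFIABLE

Branch on x1: set x1 = False.
Branch on x4: set x4 = False.
(¬x3) alone gives x3 = False.
(x5) alone gives x5 = True.
That conflicts with the unit clause (¬x5).
Backtrack on x4: now try x4 = True.
(x5) alone gives x5 = True.
That conflicts with the unit clause (¬x5).
Both values of x4 lead to a conflict.
Backtrack on x1: now try x1 = True.
Branch on x2: set x2 = False.
(¬x5) alone gives x5 = False.
That conflicts with the unit clause (x5).
Backtrack on x2: now try x2 = True.
(¬x3) alone gives x3 = False.
(¬x4) alone gives x4 = False.
That conflicts with the unit clause (x4).
Both values of x2 lead to a conflict.
Both values of x1 lead to a conflict.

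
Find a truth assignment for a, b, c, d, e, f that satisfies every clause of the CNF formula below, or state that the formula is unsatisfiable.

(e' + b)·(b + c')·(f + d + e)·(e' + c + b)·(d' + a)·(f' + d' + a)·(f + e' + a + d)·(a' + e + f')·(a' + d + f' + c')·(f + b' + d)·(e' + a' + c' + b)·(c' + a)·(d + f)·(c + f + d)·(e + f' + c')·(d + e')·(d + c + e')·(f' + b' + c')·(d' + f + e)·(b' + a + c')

Case e = 1:
Unit clause (b) forces b = 1.
Unit clause (d) forces d = 1.
Unit clause (a) forces a = 1.
Case f = 0:
Every clause is now satisfied; c is unconstrained.

a=1, b=1, c=1, d=1, e=1, f=0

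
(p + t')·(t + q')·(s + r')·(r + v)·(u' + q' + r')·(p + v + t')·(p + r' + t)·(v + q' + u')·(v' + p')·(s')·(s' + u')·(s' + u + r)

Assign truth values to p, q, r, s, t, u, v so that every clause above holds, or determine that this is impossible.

Unit clause (s') forces s = 0.
Unit clause (r') forces r = 0.
Unit clause (v) forces v = 1.
Unit clause (p') forces p = 0.
Unit clause (t') forces t = 0.
Unit clause (q') forces q = 0.
No clause remains; u is free.

p=0, q=0, r=0, s=0, t=0, u=1, v=1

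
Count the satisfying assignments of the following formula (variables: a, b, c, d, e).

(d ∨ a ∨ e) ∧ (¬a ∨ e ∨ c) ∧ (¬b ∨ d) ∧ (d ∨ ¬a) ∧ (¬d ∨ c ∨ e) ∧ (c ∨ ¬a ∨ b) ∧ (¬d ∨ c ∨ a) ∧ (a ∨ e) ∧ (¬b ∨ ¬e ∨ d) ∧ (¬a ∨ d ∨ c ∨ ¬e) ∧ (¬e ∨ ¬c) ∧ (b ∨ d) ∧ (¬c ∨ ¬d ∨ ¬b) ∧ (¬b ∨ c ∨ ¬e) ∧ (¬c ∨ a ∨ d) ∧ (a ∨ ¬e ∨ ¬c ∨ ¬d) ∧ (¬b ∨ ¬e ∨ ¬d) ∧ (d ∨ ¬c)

1

There are 2^5 = 32 truth assignments over (a, b, c, d, e).
Split on c. With c = True, the clauses containing c are satisfied and ¬c drops from the rest; 1 of the 2^4 = 16 assignments to the other variables satisfy what remains.
With c = False, by the same count on the reduced clause set, 0 assignments work.
(One model: a=T, b=F, c=T, d=T, e=F.)
Total: 1 + 0 = 1.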